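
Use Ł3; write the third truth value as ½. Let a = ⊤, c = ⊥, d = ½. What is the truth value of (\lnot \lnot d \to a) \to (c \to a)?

\lnot d = \lnot ½ = ½
\lnot \lnot d = \lnot ½ = ½
\lnot \lnot d \to a = ½ \to ⊤ = ⊤  [min(1, 1−½+1)]
c \to a = ⊥ \to ⊤ = ⊤
(\lnot \lnot d \to a) \to (c \to a) = ⊤ \to ⊤ = ⊤

⊤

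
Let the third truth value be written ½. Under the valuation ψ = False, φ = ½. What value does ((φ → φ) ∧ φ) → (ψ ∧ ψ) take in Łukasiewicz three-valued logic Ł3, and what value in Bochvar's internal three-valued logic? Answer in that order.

In Łukasiewicz three-valued logic Ł3: φ → φ = ½ → ½ = True  [min(1, 1−½+½)]
(φ → φ) ∧ φ = True ∧ ½ = ½
ψ ∧ ψ = False ∧ False = False
((φ → φ) ∧ φ) → (ψ ∧ ψ) = ½ → False = ½
In Bochvar's internal three-valued logic: φ → φ = ½ → ½ = ½  [any arg is the third value ⇒ result is the third value]
(φ → φ) ∧ φ = ½ ∧ ½ = ½
ψ ∧ ψ = False ∧ False = False
((φ → φ) ∧ φ) → (ψ ∧ ψ) = ½ → False = ½

½; ½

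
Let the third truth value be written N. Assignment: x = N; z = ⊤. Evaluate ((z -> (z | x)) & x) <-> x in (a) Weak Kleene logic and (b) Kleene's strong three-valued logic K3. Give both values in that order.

N; N

In Weak Kleene logic: z | x = ⊤ | N = N
z -> (z | x) = ⊤ -> N = N  [any arg is the third value ⇒ result is the third value]
(z -> (z | x)) & x = N & N = N
((z -> (z | x)) & x) <-> x = N <-> N = N
In Kleene's strong three-valued logic K3: z | x = ⊤ | N = ⊤
z -> (z | x) = ⊤ -> ⊤ = ⊤
(z -> (z | x)) & x = ⊤ & N = N
((z -> (z | x)) & x) <-> x = N <-> N = N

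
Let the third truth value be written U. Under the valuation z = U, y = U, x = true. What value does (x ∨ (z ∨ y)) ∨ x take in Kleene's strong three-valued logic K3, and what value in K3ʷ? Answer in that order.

true; U

In Kleene's strong three-valued logic K3: z ∨ y = U ∨ U = U
x ∨ (z ∨ y) = true ∨ U = true
(x ∨ (z ∨ y)) ∨ x = true ∨ true = true
In K3ʷ: z ∨ y = U ∨ U = U
x ∨ (z ∨ y) = true ∨ U = U
(x ∨ (z ∨ y)) ∨ x = U ∨ true = U
They differ because Kleene's strong three-valued logic K3 and K3ʷ treat U differently under the binary connectives.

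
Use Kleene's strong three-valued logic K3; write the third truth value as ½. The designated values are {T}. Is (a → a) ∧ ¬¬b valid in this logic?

Countermodel: a=T, b=½ gives ½, which is not designated.

No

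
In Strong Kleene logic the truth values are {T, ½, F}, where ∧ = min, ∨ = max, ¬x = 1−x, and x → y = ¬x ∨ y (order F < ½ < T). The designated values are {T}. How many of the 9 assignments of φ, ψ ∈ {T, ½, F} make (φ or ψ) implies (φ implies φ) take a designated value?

Of the 9 assignments, 6 give a value in {T}.

6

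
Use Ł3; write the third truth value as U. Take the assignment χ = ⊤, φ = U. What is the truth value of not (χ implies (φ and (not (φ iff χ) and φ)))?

φ iff χ = U iff ⊤ = U  [1 − |½−1|]
not (φ iff χ) = not U = U
not (φ iff χ) and φ = U and U = U
φ and (not (φ iff χ) and φ) = U and U = U
χ implies (φ and (not (φ iff χ) and φ)) = ⊤ implies U = U
not (χ implies (φ and (not (φ iff χ) and φ))) = not U = U

U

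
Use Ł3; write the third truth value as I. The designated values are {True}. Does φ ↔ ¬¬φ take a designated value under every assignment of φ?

Every assignment of φ over {True, I, False} gives a value in {True}.
In particular, with φ=I: φ ↔ ¬¬φ = True.

Yes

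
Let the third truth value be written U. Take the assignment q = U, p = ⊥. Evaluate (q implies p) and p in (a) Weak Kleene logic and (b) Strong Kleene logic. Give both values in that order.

In Weak Kleene logic: q implies p = U implies ⊥ = U  [any arg is the third value ⇒ result is the third value]
(q implies p) and p = U and ⊥ = U
In Strong Kleene logic: q implies p = U implies ⊥ = U
(q implies p) and p = U and ⊥ = ⊥
They differ because Weak Kleene logic and Strong Kleene logic treat U differently under the binary connectives.

U; ⊥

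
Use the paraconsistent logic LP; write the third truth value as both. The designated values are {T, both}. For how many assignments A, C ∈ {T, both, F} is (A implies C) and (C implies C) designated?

Of the 9 assignments, 8 give a value in {T, both}.

8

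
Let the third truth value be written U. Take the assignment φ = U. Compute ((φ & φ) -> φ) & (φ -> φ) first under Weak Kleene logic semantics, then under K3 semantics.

U; U

In Weak Kleene logic: φ & φ = U & U = U
(φ & φ) -> φ = U -> U = U  [any arg is the third value ⇒ result is the third value]
φ -> φ = U -> U = U
((φ & φ) -> φ) & (φ -> φ) = U & U = U
In K3: φ & φ = U & U = U
(φ & φ) -> φ = U -> U = U
φ -> φ = U -> U = U
((φ & φ) -> φ) & (φ -> φ) = U & U = U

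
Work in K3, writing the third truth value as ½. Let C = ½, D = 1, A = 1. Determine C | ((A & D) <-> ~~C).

½

A & D = 1 & 1 = 1
~C = ~½ = ½
~~C = ~½ = ½
(A & D) <-> ~~C = 1 <-> ½ = ½
C | ((A & D) <-> ~~C) = ½ | ½ = ½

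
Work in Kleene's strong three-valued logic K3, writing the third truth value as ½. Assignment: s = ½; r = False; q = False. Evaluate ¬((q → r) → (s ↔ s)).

q → r = False → False = True
s ↔ s = ½ ↔ ½ = ½
(q → r) → (s ↔ s) = True → ½ = ½  [¬True ∨ ½]
¬((q → r) → (s ↔ s)) = ¬½ = ½

½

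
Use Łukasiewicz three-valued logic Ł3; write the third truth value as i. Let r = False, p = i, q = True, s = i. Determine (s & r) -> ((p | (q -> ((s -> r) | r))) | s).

s & r = i & False = False
s -> r = i -> False = i  [min(1, 1−½+0)]
(s -> r) | r = i | False = i
q -> ((s -> r) | r) = True -> i = i
p | (q -> ((s -> r) | r)) = i | i = i
(p | (q -> ((s -> r) | r))) | s = i | i = i
(s & r) -> ((p | (q -> ((s -> r) | r))) | s) = False -> i = True

True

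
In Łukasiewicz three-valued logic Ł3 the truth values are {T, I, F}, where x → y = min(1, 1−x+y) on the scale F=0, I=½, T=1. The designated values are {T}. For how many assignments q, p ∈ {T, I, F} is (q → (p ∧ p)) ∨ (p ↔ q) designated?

Of the 9 assignments, 6 give a value in {T}.

6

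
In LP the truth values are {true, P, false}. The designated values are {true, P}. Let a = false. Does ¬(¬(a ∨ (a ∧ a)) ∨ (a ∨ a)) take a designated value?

a ∧ a = false ∧ false = false
a ∨ (a ∧ a) = false ∨ false = false
¬(a ∨ (a ∧ a)) = ¬false = true
a ∨ a = false ∨ false = false
¬(a ∨ (a ∧ a)) ∨ (a ∨ a) = true ∨ false = true
¬(¬(a ∨ (a ∧ a)) ∨ (a ∨ a)) = ¬true = false
false ∉ {true, P}.

No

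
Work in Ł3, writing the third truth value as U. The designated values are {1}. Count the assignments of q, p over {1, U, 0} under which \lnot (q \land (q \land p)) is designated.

Of the 9 assignments, 5 give a value in {1}.

5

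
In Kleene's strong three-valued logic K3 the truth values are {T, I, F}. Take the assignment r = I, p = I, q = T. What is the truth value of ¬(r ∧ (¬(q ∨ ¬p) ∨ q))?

¬p = ¬I = I
q ∨ ¬p = T ∨ I = T
¬(q ∨ ¬p) = ¬T = F
¬(q ∨ ¬p) ∨ q = F ∨ T = T
r ∧ (¬(q ∨ ¬p) ∨ q) = I ∧ T = I
¬(r ∧ (¬(q ∨ ¬p) ∨ q)) = ¬I = I

I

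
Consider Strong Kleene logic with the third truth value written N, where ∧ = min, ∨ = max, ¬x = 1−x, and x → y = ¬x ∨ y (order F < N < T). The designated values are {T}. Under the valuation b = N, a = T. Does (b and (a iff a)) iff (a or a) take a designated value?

a iff a = T iff T = T
b and (a iff a) = N and T = N
a or a = T or T = T
(b and (a iff a)) iff (a or a) = N iff T = N
N ∉ {T}.

No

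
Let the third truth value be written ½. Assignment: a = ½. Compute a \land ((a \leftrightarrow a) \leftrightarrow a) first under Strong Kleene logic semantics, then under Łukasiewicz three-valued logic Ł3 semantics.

½; ½

In Strong Kleene logic: a \leftrightarrow a = ½ \leftrightarrow ½ = ½
(a \leftrightarrow a) \leftrightarrow a = ½ \leftrightarrow ½ = ½
a \land ((a \leftrightarrow a) \leftrightarrow a) = ½ \land ½ = ½
In Łukasiewicz three-valued logic Ł3: a \leftrightarrow a = ½ \leftrightarrow ½ = ⊤
(a \leftrightarrow a) \leftrightarrow a = ⊤ \leftrightarrow ½ = ½
a \land ((a \leftrightarrow a) \leftrightarrow a) = ½ \land ½ = ½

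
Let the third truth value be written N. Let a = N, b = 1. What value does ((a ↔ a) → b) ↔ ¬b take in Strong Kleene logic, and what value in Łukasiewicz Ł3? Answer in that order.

0; 0

In Strong Kleene logic: a ↔ a = N ↔ N = N
(a ↔ a) → b = N → 1 = 1  [¬N ∨ 1]
¬b = ¬1 = 0
((a ↔ a) → b) ↔ ¬b = 1 ↔ 0 = 0
In Łukasiewicz Ł3: a ↔ a = N ↔ N = 1
(a ↔ a) → b = 1 → 1 = 1
¬b = ¬1 = 0
((a ↔ a) → b) ↔ ¬b = 1 ↔ 0 = 0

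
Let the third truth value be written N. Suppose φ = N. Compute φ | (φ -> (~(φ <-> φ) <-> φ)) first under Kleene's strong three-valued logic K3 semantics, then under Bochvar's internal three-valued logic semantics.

N; N

In Kleene's strong three-valued logic K3: φ <-> φ = N <-> N = N
~(φ <-> φ) = ~N = N
~(φ <-> φ) <-> φ = N <-> N = N
φ -> (~(φ <-> φ) <-> φ) = N -> N = N  [~N | N]
φ | (φ -> (~(φ <-> φ) <-> φ)) = N | N = N
In Bochvar's internal three-valued logic: φ <-> φ = N <-> N = N
~(φ <-> φ) = ~N = N
~(φ <-> φ) <-> φ = N <-> N = N
φ -> (~(φ <-> φ) <-> φ) = N -> N = N
φ | (φ -> (~(φ <-> φ) <-> φ)) = N | N = N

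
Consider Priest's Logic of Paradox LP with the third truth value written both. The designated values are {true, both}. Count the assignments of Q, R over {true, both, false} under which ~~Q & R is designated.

4

Designated under: (Q=true, R=true); (Q=true, R=both); (Q=both, R=true); (Q=both, R=both).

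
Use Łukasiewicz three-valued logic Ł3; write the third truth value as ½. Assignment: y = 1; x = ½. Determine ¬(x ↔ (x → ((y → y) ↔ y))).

½

y → y = 1 → 1 = 1
(y → y) ↔ y = 1 ↔ 1 = 1
x → ((y → y) ↔ y) = ½ → 1 = 1
x ↔ (x → ((y → y) ↔ y)) = ½ ↔ 1 = ½
¬(x ↔ (x → ((y → y) ↔ y))) = ¬½ = ½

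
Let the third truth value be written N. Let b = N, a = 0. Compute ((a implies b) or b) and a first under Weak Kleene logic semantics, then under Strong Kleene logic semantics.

N; 0

In Weak Kleene logic: a implies b = 0 implies N = N  [any arg is the third value ⇒ result is the third value]
(a implies b) or b = N or N = N
((a implies b) or b) and a = N and 0 = N
In Strong Kleene logic: a implies b = 0 implies N = 1  [not 0 or N]
(a implies b) or b = 1 or N = 1
((a implies b) or b) and a = 1 and 0 = 0
They differ because Weak Kleene logic and Strong Kleene logic treat N differently under the binary connectives.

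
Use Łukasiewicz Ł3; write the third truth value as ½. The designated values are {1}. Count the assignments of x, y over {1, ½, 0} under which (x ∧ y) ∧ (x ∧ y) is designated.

1

Designated under: (x=1, y=1).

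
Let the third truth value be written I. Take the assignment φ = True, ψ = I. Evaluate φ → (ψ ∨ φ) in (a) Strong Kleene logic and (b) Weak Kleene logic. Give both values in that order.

True; I

In Strong Kleene logic: ψ ∨ φ = I ∨ True = True
φ → (ψ ∨ φ) = True → True = True
In Weak Kleene logic: ψ ∨ φ = I ∨ True = I
φ → (ψ ∨ φ) = True → I = I  [any arg is the third value ⇒ result is the third value]
They differ because Strong Kleene logic and Weak Kleene logic treat I differently under the binary connectives.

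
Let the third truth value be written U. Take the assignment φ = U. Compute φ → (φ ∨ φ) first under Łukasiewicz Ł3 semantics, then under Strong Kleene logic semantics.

In Łukasiewicz Ł3: φ ∨ φ = U ∨ U = U
φ → (φ ∨ φ) = U → U = true  [min(1, 1−½+½)]
In Strong Kleene logic: φ ∨ φ = U ∨ U = U
φ → (φ ∨ φ) = U → U = U  [¬U ∨ U]
They differ because Łukasiewicz Ł3 and Strong Kleene logic treat U differently under implication.

true; U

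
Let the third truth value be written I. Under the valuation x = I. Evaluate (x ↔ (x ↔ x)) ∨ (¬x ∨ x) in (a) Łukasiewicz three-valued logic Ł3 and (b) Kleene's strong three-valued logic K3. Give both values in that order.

In Łukasiewicz three-valued logic Ł3: x ↔ x = I ↔ I = True  [1 − |½−½|]
x ↔ (x ↔ x) = I ↔ True = I
¬x = ¬I = I
¬x ∨ x = I ∨ I = I
(x ↔ (x ↔ x)) ∨ (¬x ∨ x) = I ∨ I = I
In Kleene's strong three-valued logic K3: x ↔ x = I ↔ I = I
x ↔ (x ↔ x) = I ↔ I = I
¬x = ¬I = I
¬x ∨ x = I ∨ I = I
(x ↔ (x ↔ x)) ∨ (¬x ∨ x) = I ∨ I = I

I; I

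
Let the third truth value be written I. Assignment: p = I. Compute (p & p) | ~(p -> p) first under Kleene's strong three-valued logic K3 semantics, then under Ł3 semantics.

I; I

In Kleene's strong three-valued logic K3: p & p = I & I = I
p -> p = I -> I = I  [~I | I]
~(p -> p) = ~I = I
(p & p) | ~(p -> p) = I | I = I
In Ł3: p & p = I & I = I
p -> p = I -> I = ⊤  [min(1, 1−½+½)]
~(p -> p) = ~⊤ = ⊥
(p & p) | ~(p -> p) = I | ⊥ = I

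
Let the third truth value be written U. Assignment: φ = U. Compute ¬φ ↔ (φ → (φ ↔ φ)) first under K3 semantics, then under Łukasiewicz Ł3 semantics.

In K3: ¬φ = ¬U = U
φ ↔ φ = U ↔ U = U
φ → (φ ↔ φ) = U → U = U  [¬U ∨ U]
¬φ ↔ (φ → (φ ↔ φ)) = U ↔ U = U
In Łukasiewicz Ł3: ¬φ = ¬U = U
φ ↔ φ = U ↔ U = ⊤
φ → (φ ↔ φ) = U → ⊤ = ⊤
¬φ ↔ (φ → (φ ↔ φ)) = U ↔ ⊤ = U

U; U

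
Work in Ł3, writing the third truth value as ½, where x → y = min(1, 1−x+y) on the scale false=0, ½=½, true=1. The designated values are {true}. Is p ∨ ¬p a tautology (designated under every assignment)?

Countermodel: p=½ gives ½, which is not designated.

No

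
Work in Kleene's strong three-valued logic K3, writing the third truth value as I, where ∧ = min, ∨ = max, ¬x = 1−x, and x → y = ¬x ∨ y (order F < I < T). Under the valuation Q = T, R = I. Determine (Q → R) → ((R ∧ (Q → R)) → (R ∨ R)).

I

Q → R = T → I = I
Q → R = T → I = I
R ∧ (Q → R) = I ∧ I = I
R ∨ R = I ∨ I = I
(R ∧ (Q → R)) → (R ∨ R) = I → I = I
(Q → R) → ((R ∧ (Q → R)) → (R ∨ R)) = I → I = I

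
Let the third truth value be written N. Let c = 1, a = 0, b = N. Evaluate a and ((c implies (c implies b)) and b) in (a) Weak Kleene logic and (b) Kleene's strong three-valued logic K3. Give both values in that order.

In Weak Kleene logic: c implies b = 1 implies N = N
c implies (c implies b) = 1 implies N = N
(c implies (c implies b)) and b = N and N = N
a and ((c implies (c implies b)) and b) = 0 and N = N
In Kleene's strong three-valued logic K3: c implies b = 1 implies N = N  [not 1 or N]
c implies (c implies b) = 1 implies N = N
(c implies (c implies b)) and b = N and N = N
a and ((c implies (c implies b)) and b) = 0 and N = 0
They differ because Weak Kleene logic and Kleene's strong three-valued logic K3 treat N differently under the binary connectives.

N; 0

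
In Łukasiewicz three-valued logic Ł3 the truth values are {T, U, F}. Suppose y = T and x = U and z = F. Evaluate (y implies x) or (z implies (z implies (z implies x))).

T

y implies x = T implies U = U  [min(1, 1−1+½)]
z implies x = F implies U = T
z implies (z implies x) = F implies T = T
z implies (z implies (z implies x)) = F implies T = T
(y implies x) or (z implies (z implies (z implies x))) = U or T = T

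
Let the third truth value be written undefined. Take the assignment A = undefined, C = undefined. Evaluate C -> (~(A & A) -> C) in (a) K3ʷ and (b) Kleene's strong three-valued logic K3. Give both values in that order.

In K3ʷ: A & A = undefined & undefined = undefined
~(A & A) = ~undefined = undefined
~(A & A) -> C = undefined -> undefined = undefined  [any arg is the third value ⇒ result is the third value]
C -> (~(A & A) -> C) = undefined -> undefined = undefined
In Kleene's strong three-valued logic K3: A & A = undefined & undefined = undefined
~(A & A) = ~undefined = undefined
~(A & A) -> C = undefined -> undefined = undefined
C -> (~(A & A) -> C) = undefined -> undefined = undefined

undefined; undefined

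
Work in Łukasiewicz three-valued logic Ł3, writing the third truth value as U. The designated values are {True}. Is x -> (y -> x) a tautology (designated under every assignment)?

Yes

Every assignment of x, y over {True, U, False} gives a value in {True}.
In particular, with x=U, y=U: x -> (y -> x) = True.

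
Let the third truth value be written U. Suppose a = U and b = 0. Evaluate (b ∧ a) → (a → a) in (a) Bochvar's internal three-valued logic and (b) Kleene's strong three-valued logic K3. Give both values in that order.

In Bochvar's internal three-valued logic: b ∧ a = 0 ∧ U = U
a → a = U → U = U  [any arg is the third value ⇒ result is the third value]
(b ∧ a) → (a → a) = U → U = U
In Kleene's strong three-valued logic K3: b ∧ a = 0 ∧ U = 0
a → a = U → U = U
(b ∧ a) → (a → a) = 0 → U = 1
They differ because Bochvar's internal three-valued logic and Kleene's strong three-valued logic K3 treat U differently under the binary connectives.

U; 1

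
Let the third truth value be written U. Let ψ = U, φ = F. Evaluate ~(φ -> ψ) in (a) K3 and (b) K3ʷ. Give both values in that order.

In K3: φ -> ψ = F -> U = T  [~F | U]
~(φ -> ψ) = ~T = F
In K3ʷ: φ -> ψ = F -> U = U  [any arg is the third value ⇒ result is the third value]
~(φ -> ψ) = ~U = U
They differ because K3 and K3ʷ treat U differently under the binary connectives.

F; U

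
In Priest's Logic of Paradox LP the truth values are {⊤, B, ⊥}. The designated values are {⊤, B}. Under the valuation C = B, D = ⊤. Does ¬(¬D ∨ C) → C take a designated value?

¬D = ¬⊤ = ⊥
¬D ∨ C = ⊥ ∨ B = B
¬(¬D ∨ C) = ¬B = B
¬(¬D ∨ C) → C = B → B = B  [¬B ∨ B]
B ∈ {⊤, B}.

Yes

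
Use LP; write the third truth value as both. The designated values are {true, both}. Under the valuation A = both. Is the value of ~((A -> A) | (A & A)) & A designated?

Yes

A -> A = both -> both = both
A & A = both & both = both
(A -> A) | (A & A) = both | both = both
~((A -> A) | (A & A)) = ~both = both
~((A -> A) | (A & A)) & A = both & both = both
both ∈ {true, both}.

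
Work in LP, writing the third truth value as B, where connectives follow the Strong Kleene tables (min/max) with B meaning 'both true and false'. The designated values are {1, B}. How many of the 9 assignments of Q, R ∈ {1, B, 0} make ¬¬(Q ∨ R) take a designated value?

Of the 9 assignments, 8 give a value in {1, B}.

8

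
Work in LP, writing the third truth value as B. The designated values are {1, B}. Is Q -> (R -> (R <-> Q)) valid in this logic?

Yes

Every assignment of Q, R over {1, B, 0} gives a value in {1, B}.
In particular, with Q=B, R=B: Q -> (R -> (R <-> Q)) = B.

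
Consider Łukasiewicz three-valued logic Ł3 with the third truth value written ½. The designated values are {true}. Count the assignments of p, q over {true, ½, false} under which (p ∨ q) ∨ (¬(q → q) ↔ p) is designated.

Of the 9 assignments, 7 give a value in {true}.

7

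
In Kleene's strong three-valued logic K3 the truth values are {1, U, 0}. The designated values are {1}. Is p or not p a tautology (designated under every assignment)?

Countermodel: p=U gives U, which is not designated.

No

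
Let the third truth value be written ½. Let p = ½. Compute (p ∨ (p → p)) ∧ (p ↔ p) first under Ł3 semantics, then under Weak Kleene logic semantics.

In Ł3: p → p = ½ → ½ = T  [min(1, 1−½+½)]
p ∨ (p → p) = ½ ∨ T = T
p ↔ p = ½ ↔ ½ = T
(p ∨ (p → p)) ∧ (p ↔ p) = T ∧ T = T
In Weak Kleene logic: p → p = ½ → ½ = ½  [any arg is the third value ⇒ result is the third value]
p ∨ (p → p) = ½ ∨ ½ = ½
p ↔ p = ½ ↔ ½ = ½
(p ∨ (p → p)) ∧ (p ↔ p) = ½ ∧ ½ = ½
They differ because Ł3 and Weak Kleene logic treat ½ differently under the binary connectives.

T; ½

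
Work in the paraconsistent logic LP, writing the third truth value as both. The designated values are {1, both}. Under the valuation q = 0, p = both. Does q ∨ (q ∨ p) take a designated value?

Yes

q ∨ p = 0 ∨ both = both
q ∨ (q ∨ p) = 0 ∨ both = both
both ∈ {1, both}.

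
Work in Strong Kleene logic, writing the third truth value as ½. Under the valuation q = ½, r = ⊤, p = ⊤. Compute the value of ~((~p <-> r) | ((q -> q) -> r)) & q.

⊥

~p = ~⊤ = ⊥
~p <-> r = ⊥ <-> ⊤ = ⊥
q -> q = ½ -> ½ = ½  [~½ | ½]
(q -> q) -> r = ½ -> ⊤ = ⊤
(~p <-> r) | ((q -> q) -> r) = ⊥ | ⊤ = ⊤
~((~p <-> r) | ((q -> q) -> r)) = ~⊤ = ⊥
~((~p <-> r) | ((q -> q) -> r)) & q = ⊥ & ½ = ⊥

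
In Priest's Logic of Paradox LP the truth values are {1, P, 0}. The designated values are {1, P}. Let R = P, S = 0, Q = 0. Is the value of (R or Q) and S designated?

R or Q = P or 0 = P
(R or Q) and S = P and 0 = 0
0 ∉ {1, P}.

No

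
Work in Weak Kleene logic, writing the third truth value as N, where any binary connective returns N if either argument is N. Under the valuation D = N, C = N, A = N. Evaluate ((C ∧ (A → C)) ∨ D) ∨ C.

A → C = N → N = N
C ∧ (A → C) = N ∧ N = N
(C ∧ (A → C)) ∨ D = N ∨ N = N
((C ∧ (A → C)) ∨ D) ∨ C = N ∨ N = N

N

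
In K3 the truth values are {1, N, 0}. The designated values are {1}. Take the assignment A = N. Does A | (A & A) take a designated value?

A & A = N & N = N
A | (A & A) = N | N = N
N ∉ {1}.

No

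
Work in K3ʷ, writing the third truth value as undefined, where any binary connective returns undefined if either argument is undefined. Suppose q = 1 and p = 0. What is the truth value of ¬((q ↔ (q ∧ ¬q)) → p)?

0

¬q = ¬1 = 0
q ∧ ¬q = 1 ∧ 0 = 0
q ↔ (q ∧ ¬q) = 1 ↔ 0 = 0
(q ↔ (q ∧ ¬q)) → p = 0 → 0 = 1
¬((q ↔ (q ∧ ¬q)) → p) = ¬1 = 0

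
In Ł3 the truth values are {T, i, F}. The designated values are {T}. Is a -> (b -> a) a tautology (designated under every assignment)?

Every assignment of a, b over {T, i, F} gives a value in {T}.
In particular, with a=i, b=i: a -> (b -> a) = T.

Yes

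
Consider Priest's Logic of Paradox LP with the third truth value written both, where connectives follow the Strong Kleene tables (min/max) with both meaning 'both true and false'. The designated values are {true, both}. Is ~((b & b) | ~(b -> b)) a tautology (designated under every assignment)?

No

Countermodel: b=true gives false, which is not designated.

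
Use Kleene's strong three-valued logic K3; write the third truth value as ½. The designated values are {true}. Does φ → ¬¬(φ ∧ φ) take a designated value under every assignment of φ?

No

Countermodel: φ=½ gives ½, which is not designated.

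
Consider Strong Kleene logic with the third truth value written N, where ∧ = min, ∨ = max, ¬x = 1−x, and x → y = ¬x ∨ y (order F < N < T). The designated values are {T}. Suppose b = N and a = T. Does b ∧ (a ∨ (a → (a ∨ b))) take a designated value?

No

a ∨ b = T ∨ N = T
a → (a ∨ b) = T → T = T
a ∨ (a → (a ∨ b)) = T ∨ T = T
b ∧ (a ∨ (a → (a ∨ b))) = N ∧ T = N
N ∉ {T}.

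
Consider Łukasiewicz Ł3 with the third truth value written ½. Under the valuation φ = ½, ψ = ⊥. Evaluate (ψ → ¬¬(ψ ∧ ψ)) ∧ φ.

½

ψ ∧ ψ = ⊥ ∧ ⊥ = ⊥
¬(ψ ∧ ψ) = ¬⊥ = ⊤
¬¬(ψ ∧ ψ) = ¬⊤ = ⊥
ψ → ¬¬(ψ ∧ ψ) = ⊥ → ⊥ = ⊤
(ψ → ¬¬(ψ ∧ ψ)) ∧ φ = ⊤ ∧ ½ = ½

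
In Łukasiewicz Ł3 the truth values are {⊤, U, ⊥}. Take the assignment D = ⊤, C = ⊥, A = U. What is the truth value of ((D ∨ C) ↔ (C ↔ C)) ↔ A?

U

D ∨ C = ⊤ ∨ ⊥ = ⊤
C ↔ C = ⊥ ↔ ⊥ = ⊤
(D ∨ C) ↔ (C ↔ C) = ⊤ ↔ ⊤ = ⊤
((D ∨ C) ↔ (C ↔ C)) ↔ A = ⊤ ↔ U = U  [1 − |1−½|]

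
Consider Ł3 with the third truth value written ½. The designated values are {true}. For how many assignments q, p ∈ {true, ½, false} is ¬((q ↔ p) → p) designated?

1

Designated under: (q=false, p=false).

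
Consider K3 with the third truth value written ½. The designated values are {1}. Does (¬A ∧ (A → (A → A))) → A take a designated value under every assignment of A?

No

Countermodel: A=½ gives ½, which is not designated.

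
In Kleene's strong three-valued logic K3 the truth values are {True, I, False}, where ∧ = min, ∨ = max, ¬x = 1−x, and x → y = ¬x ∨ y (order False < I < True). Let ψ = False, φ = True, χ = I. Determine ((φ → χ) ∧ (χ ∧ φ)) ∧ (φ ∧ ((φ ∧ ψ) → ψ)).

I

φ → χ = True → I = I  [¬True ∨ I]
χ ∧ φ = I ∧ True = I
(φ → χ) ∧ (χ ∧ φ) = I ∧ I = I
φ ∧ ψ = True ∧ False = False
(φ ∧ ψ) → ψ = False → False = True
φ ∧ ((φ ∧ ψ) → ψ) = True ∧ True = True
((φ → χ) ∧ (χ ∧ φ)) ∧ (φ ∧ ((φ ∧ ψ) → ψ)) = I ∧ True = I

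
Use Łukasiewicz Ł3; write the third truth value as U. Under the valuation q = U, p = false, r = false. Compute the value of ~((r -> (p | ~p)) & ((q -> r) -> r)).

U

~p = ~false = true
p | ~p = false | true = true
r -> (p | ~p) = false -> true = true
q -> r = U -> false = U  [min(1, 1−½+0)]
(q -> r) -> r = U -> false = U
(r -> (p | ~p)) & ((q -> r) -> r) = true & U = U
~((r -> (p | ~p)) & ((q -> r) -> r)) = ~U = U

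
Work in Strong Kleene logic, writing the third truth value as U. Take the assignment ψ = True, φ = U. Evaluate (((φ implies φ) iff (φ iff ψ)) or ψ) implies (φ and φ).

U

φ implies φ = U implies U = U  [not U or U]
φ iff ψ = U iff True = U
(φ implies φ) iff (φ iff ψ) = U iff U = U
((φ implies φ) iff (φ iff ψ)) or ψ = U or True = True
φ and φ = U and U = U
(((φ implies φ) iff (φ iff ψ)) or ψ) implies (φ and φ) = True implies U = U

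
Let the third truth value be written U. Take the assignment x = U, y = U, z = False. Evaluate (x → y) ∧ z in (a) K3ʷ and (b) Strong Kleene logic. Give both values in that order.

U; False

In K3ʷ: x → y = U → U = U
(x → y) ∧ z = U ∧ False = U
In Strong Kleene logic: x → y = U → U = U  [¬U ∨ U]
(x → y) ∧ z = U ∧ False = False
They differ because K3ʷ and Strong Kleene logic treat U differently under the binary connectives.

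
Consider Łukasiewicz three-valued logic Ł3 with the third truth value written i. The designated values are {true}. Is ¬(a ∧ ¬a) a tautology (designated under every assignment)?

Countermodel: a=i gives i, which is not designated.

No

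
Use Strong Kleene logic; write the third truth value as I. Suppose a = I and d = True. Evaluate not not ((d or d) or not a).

d or d = True or True = True
not a = not I = I
(d or d) or not a = True or I = True
not ((d or d) or not a) = not True = False
not not ((d or d) or not a) = not False = True

True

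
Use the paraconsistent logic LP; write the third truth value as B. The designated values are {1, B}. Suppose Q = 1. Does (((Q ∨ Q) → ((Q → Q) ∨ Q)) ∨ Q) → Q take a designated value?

Yes

Q ∨ Q = 1 ∨ 1 = 1
Q → Q = 1 → 1 = 1
(Q → Q) ∨ Q = 1 ∨ 1 = 1
(Q ∨ Q) → ((Q → Q) ∨ Q) = 1 → 1 = 1
((Q ∨ Q) → ((Q → Q) ∨ Q)) ∨ Q = 1 ∨ 1 = 1
(((Q ∨ Q) → ((Q → Q) ∨ Q)) ∨ Q) → Q = 1 → 1 = 1
1 ∈ {1, B}.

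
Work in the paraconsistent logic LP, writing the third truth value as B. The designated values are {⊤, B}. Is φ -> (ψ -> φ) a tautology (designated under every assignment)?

Yes

Every assignment of φ, ψ over {⊤, B, ⊥} gives a value in {⊤, B}.
In particular, with φ=B, ψ=B: φ -> (ψ -> φ) = B.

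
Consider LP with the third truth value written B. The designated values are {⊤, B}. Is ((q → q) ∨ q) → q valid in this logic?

Countermodel: q=⊥ gives ⊥, which is not designated.

No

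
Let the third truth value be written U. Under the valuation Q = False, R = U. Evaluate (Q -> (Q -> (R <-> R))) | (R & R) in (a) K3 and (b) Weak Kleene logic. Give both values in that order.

True; U

In K3: R <-> R = U <-> U = U
Q -> (R <-> R) = False -> U = True
Q -> (Q -> (R <-> R)) = False -> True = True
R & R = U & U = U
(Q -> (Q -> (R <-> R))) | (R & R) = True | U = True
In Weak Kleene logic: R <-> R = U <-> U = U
Q -> (R <-> R) = False -> U = U  [any arg is the third value ⇒ result is the third value]
Q -> (Q -> (R <-> R)) = False -> U = U
R & R = U & U = U
(Q -> (Q -> (R <-> R))) | (R & R) = U | U = U
They differ because K3 and Weak Kleene logic treat U differently under the binary connectives.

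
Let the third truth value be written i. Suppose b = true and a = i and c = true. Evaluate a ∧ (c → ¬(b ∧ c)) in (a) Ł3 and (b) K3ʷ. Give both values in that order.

false; i

In Ł3: b ∧ c = true ∧ true = true
¬(b ∧ c) = ¬true = false
c → ¬(b ∧ c) = true → false = false
a ∧ (c → ¬(b ∧ c)) = i ∧ false = false
In K3ʷ: b ∧ c = true ∧ true = true
¬(b ∧ c) = ¬true = false
c → ¬(b ∧ c) = true → false = false
a ∧ (c → ¬(b ∧ c)) = i ∧ false = i
They differ because Ł3 and K3ʷ treat i differently under the binary connectives.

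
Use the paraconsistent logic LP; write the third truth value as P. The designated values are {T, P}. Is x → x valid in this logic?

Every assignment of x over {T, P, F} gives a value in {T, P}.
In particular, with x=P: x → x = P.

Yes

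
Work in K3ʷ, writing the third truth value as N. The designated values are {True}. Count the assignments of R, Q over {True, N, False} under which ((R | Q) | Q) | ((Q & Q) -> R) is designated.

4

Designated under: (R=True, Q=True); (R=True, Q=False); (R=False, Q=True); (R=False, Q=False).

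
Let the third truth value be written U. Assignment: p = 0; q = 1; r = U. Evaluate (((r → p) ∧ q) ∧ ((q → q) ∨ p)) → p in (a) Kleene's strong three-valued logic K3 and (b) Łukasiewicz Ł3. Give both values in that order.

In Kleene's strong three-valued logic K3: r → p = U → 0 = U  [¬U ∨ 0]
(r → p) ∧ q = U ∧ 1 = U
q → q = 1 → 1 = 1
(q → q) ∨ p = 1 ∨ 0 = 1
((r → p) ∧ q) ∧ ((q → q) ∨ p) = U ∧ 1 = U
(((r → p) ∧ q) ∧ ((q → q) ∨ p)) → p = U → 0 = U
In Łukasiewicz Ł3: r → p = U → 0 = U  [min(1, 1−½+0)]
(r → p) ∧ q = U ∧ 1 = U
q → q = 1 → 1 = 1
(q → q) ∨ p = 1 ∨ 0 = 1
((r → p) ∧ q) ∧ ((q → q) ∨ p) = U ∧ 1 = U
(((r → p) ∧ q) ∧ ((q → q) ∨ p)) → p = U → 0 = U

U; U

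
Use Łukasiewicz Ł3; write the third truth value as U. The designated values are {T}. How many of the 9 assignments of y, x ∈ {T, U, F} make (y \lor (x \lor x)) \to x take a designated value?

6

Of the 9 assignments, 6 give a value in {T}.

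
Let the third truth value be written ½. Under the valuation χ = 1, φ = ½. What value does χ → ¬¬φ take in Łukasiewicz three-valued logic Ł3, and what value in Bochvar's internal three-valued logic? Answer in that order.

In Łukasiewicz three-valued logic Ł3: ¬φ = ¬½ = ½
¬¬φ = ¬½ = ½
χ → ¬¬φ = 1 → ½ = ½  [min(1, 1−1+½)]
In Bochvar's internal three-valued logic: ¬φ = ¬½ = ½
¬¬φ = ¬½ = ½
χ → ¬¬φ = 1 → ½ = ½  [any arg is the third value ⇒ result is the third value]

½; ½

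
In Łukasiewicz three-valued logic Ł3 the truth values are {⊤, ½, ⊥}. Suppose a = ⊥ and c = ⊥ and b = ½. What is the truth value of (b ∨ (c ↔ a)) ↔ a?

c ↔ a = ⊥ ↔ ⊥ = ⊤
b ∨ (c ↔ a) = ½ ∨ ⊤ = ⊤
(b ∨ (c ↔ a)) ↔ a = ⊤ ↔ ⊥ = ⊥

⊥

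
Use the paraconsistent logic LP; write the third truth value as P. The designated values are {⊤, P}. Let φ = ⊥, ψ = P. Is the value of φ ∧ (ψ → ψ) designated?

No

ψ → ψ = P → P = P
φ ∧ (ψ → ψ) = ⊥ ∧ P = ⊥
⊥ ∉ {⊤, P}.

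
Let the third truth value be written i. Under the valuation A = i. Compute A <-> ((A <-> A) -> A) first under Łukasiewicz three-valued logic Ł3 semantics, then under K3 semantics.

In Łukasiewicz three-valued logic Ł3: A <-> A = i <-> i = 1  [1 − |½−½|]
(A <-> A) -> A = 1 -> i = i
A <-> ((A <-> A) -> A) = i <-> i = 1
In K3: A <-> A = i <-> i = i
(A <-> A) -> A = i -> i = i  [~i | i]
A <-> ((A <-> A) -> A) = i <-> i = i
They differ because Łukasiewicz three-valued logic Ł3 and K3 treat i differently under implication.

1; i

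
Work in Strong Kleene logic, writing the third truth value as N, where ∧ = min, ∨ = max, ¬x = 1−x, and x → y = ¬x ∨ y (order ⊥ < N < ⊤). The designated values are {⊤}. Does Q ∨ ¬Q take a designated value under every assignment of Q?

Countermodel: Q=N gives N, which is not designated.

No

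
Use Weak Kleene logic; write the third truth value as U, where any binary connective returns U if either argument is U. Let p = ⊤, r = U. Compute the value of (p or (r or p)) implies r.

U

r or p = U or ⊤ = U
p or (r or p) = ⊤ or U = U
(p or (r or p)) implies r = U implies U = U  [any arg is the third value ⇒ result is the third value]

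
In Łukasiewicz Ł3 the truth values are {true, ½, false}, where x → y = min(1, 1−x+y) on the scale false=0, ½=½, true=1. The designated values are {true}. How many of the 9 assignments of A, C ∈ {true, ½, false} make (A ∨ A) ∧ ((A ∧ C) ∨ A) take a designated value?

Designated under: (A=true, C=true); (A=true, C=½); (A=true, C=false).

3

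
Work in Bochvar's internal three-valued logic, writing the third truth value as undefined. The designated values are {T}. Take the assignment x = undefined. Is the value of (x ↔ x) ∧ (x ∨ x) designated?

x ↔ x = undefined ↔ undefined = undefined
x ∨ x = undefined ∨ undefined = undefined
(x ↔ x) ∧ (x ∨ x) = undefined ∧ undefined = undefined
undefined ∉ {T}.

No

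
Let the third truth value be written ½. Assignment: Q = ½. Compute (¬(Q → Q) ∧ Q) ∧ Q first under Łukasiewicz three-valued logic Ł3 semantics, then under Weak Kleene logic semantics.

In Łukasiewicz three-valued logic Ł3: Q → Q = ½ → ½ = true  [min(1, 1−½+½)]
¬(Q → Q) = ¬true = false
¬(Q → Q) ∧ Q = false ∧ ½ = false
(¬(Q → Q) ∧ Q) ∧ Q = false ∧ ½ = false
In Weak Kleene logic: Q → Q = ½ → ½ = ½
¬(Q → Q) = ¬½ = ½
¬(Q → Q) ∧ Q = ½ ∧ ½ = ½
(¬(Q → Q) ∧ Q) ∧ Q = ½ ∧ ½ = ½
They differ because Łukasiewicz three-valued logic Ł3 and Weak Kleene logic treat ½ differently under the binary connectives.

false; ½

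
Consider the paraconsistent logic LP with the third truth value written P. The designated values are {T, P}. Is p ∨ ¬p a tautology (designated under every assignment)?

Every assignment of p over {T, P, F} gives a value in {T, P}.
In particular, with p=P: p ∨ ¬p = P.

Yes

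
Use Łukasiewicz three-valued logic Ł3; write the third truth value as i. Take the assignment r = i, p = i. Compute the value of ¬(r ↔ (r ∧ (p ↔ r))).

0

p ↔ r = i ↔ i = 1  [1 − |½−½|]
r ∧ (p ↔ r) = i ∧ 1 = i
r ↔ (r ∧ (p ↔ r)) = i ↔ i = 1
¬(r ↔ (r ∧ (p ↔ r))) = ¬1 = 0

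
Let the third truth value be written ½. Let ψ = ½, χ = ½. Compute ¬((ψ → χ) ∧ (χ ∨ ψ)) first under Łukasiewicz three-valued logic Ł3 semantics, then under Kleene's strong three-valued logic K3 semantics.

½; ½

In Łukasiewicz three-valued logic Ł3: ψ → χ = ½ → ½ = true
χ ∨ ψ = ½ ∨ ½ = ½
(ψ → χ) ∧ (χ ∨ ψ) = true ∧ ½ = ½
¬((ψ → χ) ∧ (χ ∨ ψ)) = ¬½ = ½
In Kleene's strong three-valued logic K3: ψ → χ = ½ → ½ = ½  [¬½ ∨ ½]
χ ∨ ψ = ½ ∨ ½ = ½
(ψ → χ) ∧ (χ ∨ ψ) = ½ ∧ ½ = ½
¬((ψ → χ) ∧ (χ ∨ ψ)) = ¬½ = ½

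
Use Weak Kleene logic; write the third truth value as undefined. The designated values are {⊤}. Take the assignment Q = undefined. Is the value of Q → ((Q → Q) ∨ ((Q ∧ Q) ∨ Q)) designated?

No

Q → Q = undefined → undefined = undefined  [any arg is the third value ⇒ result is the third value]
Q ∧ Q = undefined ∧ undefined = undefined
(Q ∧ Q) ∨ Q = undefined ∨ undefined = undefined
(Q → Q) ∨ ((Q ∧ Q) ∨ Q) = undefined ∨ undefined = undefined
Q → ((Q → Q) ∨ ((Q ∧ Q) ∨ Q)) = undefined → undefined = undefined
undefined ∉ {⊤}.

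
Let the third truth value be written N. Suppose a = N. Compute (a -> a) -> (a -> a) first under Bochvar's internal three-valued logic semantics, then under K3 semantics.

In Bochvar's internal three-valued logic: a -> a = N -> N = N  [any arg is the third value ⇒ result is the third value]
a -> a = N -> N = N
(a -> a) -> (a -> a) = N -> N = N
In K3: a -> a = N -> N = N
a -> a = N -> N = N
(a -> a) -> (a -> a) = N -> N = N

N; N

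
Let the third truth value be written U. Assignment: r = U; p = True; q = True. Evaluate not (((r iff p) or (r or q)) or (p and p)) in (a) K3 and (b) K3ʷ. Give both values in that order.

False; U

In K3: r iff p = U iff True = U
r or q = U or True = True
(r iff p) or (r or q) = U or True = True
p and p = True and True = True
((r iff p) or (r or q)) or (p and p) = True or True = True
not (((r iff p) or (r or q)) or (p and p)) = not True = False
In K3ʷ: r iff p = U iff True = U
r or q = U or True = U
(r iff p) or (r or q) = U or U = U
p and p = True and True = True
((r iff p) or (r or q)) or (p and p) = U or True = U
not (((r iff p) or (r or q)) or (p and p)) = not U = U
They differ because K3 and K3ʷ treat U differently under the binary connectives.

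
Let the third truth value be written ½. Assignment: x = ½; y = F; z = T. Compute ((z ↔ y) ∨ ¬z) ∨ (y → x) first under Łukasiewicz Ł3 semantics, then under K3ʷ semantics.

T; ½

In Łukasiewicz Ł3: z ↔ y = T ↔ F = F
¬z = ¬T = F
(z ↔ y) ∨ ¬z = F ∨ F = F
y → x = F → ½ = T  [min(1, 1−0+½)]
((z ↔ y) ∨ ¬z) ∨ (y → x) = F ∨ T = T
In K3ʷ: z ↔ y = T ↔ F = F
¬z = ¬T = F
(z ↔ y) ∨ ¬z = F ∨ F = F
y → x = F → ½ = ½  [any arg is the third value ⇒ result is the third value]
((z ↔ y) ∨ ¬z) ∨ (y → x) = F ∨ ½ = ½
They differ because Łukasiewicz Ł3 and K3ʷ treat ½ differently under the binary connectives.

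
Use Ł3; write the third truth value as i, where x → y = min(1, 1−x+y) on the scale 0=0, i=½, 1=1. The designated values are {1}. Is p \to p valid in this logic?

Every assignment of p over {1, i, 0} gives a value in {1}.
In particular, with p=i: p \to p = 1.

Yes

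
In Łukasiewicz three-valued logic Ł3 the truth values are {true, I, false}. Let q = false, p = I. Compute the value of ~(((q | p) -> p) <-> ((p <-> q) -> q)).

I

q | p = false | I = I
(q | p) -> p = I -> I = true
p <-> q = I <-> false = I
(p <-> q) -> q = I -> false = I
((q | p) -> p) <-> ((p <-> q) -> q) = true <-> I = I
~(((q | p) -> p) <-> ((p <-> q) -> q)) = ~I = I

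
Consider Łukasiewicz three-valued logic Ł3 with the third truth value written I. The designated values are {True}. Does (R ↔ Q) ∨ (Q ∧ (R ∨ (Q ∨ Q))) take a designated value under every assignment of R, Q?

Countermodel: R=True, Q=I gives I, which is not designated.

No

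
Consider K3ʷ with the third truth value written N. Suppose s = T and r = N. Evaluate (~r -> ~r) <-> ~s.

~r = ~N = N
~r = ~N = N
~r -> ~r = N -> N = N  [any arg is the third value ⇒ result is the third value]
~s = ~T = F
(~r -> ~r) <-> ~s = N <-> F = N

N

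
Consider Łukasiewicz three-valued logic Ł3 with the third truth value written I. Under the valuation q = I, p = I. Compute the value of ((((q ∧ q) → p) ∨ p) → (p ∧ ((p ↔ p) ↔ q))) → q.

q ∧ q = I ∧ I = I
(q ∧ q) → p = I → I = T  [min(1, 1−½+½)]
((q ∧ q) → p) ∨ p = T ∨ I = T
p ↔ p = I ↔ I = T
(p ↔ p) ↔ q = T ↔ I = I
p ∧ ((p ↔ p) ↔ q) = I ∧ I = I
(((q ∧ q) → p) ∨ p) → (p ∧ ((p ↔ p) ↔ q)) = T → I = I
((((q ∧ q) → p) ∨ p) → (p ∧ ((p ↔ p) ↔ q))) → q = I → I = T

T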